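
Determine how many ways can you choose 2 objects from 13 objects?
C(13,2) = 13! / (2! × (13-2)!)
         = 13! / (2! × 11!)
         = 78

Answer: 78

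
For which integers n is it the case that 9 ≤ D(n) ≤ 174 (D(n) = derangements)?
4, 5
Using D(n) = (n−1)[D(n−1) + D(n−2)] with D(1)=0, D(2)=1: D(3)=2; D(4)=9; D(5)=44; D(6)=265. So valid n = 4, 5.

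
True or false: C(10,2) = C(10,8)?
C(10,2) = C(10,10-2) by the symmetry property; both equal 45.

Answer: True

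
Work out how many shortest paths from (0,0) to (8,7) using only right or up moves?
6,435

Explanation: Choose 8 rights from 15 moves: C(15,8) = 6,435.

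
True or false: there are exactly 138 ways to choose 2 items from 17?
C(17,2) = 136 ≠ 138.
Final answer: False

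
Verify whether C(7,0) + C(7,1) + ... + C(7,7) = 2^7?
Binomial theorem with x = y = 1: Σ C(7,i) = (1+1)^7 = 2^7 = 128. The statement holds.

Answer: True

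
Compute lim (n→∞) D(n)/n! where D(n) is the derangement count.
1/e
D(n)/n! → 1/e ≈ 0.3679 as n → ∞.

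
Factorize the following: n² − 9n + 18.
(n − 3)(n − 6)

Explanation: Seek roots whose sum is 9 and product is 18: (3, 6). So n² − 9n + 18 = (n − 3)(n − 6).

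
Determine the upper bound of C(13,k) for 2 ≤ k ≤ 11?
1,716

Reasoning: C(13,k) is maximised at the centre of the row: C(13,6) = 1,716.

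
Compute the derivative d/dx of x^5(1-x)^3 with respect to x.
Product rule: 5x^{4}(1-x)^{3} + x^5·(-3)(1-x)^{2}.

Answer: 5x^4(1-x)^3 - 3x^5(1-x)^2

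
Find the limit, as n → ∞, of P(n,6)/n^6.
P(n,6) = n(n-1)···(n-5) ≈ n^6 for large n. Limit = 1.

Answer: 1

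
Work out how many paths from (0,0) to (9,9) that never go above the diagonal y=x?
4,862

Working:
Counted by the Catalan number C_9: C_9 = C(18,9)/(9+1) = 48,620/10 = 4,862.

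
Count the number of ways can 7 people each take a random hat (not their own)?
Using D(n) = (n-1)[D(n-1) + D(n-2)]:
D(7) = (7-1) × [D(6) + D(5)]
      = 6 × [265 + 44]
      = 6 × 309
      = 1,854
Final answer: 1,854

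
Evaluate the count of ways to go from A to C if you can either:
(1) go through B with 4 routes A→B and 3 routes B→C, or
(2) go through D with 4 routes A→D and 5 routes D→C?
32
Route via B: 4×3=12. Route via D: 4×5=20. Total: 32.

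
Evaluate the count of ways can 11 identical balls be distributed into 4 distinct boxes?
C(11+4-1, 4-1) = C(14, 3) = 364.

Answer: 364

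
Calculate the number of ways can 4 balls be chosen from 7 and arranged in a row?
840

Reasoning: P(7,4) = 7!/(7-4)! = 840.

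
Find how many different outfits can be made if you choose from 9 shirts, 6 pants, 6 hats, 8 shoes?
2,592

Solution: By the multiplication principle: 9 × 6 × 6 × 8 = 2,592.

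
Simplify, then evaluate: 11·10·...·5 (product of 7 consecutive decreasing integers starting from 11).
1,663,200

Solution: This is P(11,7) = 11!/(4)! = 1,663,200.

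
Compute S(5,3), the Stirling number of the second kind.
25

Working:
Using the Stirling recurrence: S(n,k) = k·S(n-1,k) + S(n-1,k-1)
S(5,3) = 3·S(4,3) + S(4,2)
         = 3·6 + 7
         = 18 + 7
         = 25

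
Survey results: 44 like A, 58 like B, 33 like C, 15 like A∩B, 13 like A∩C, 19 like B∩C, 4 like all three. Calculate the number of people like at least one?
92

Working:
|A∪B∪C| = 44+58+33-15-13-19+4 = 92.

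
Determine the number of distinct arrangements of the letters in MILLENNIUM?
Word has 10 letters (M=2, I=2, L=2, E=1, N=2, U=1). Arrangements: 10!/Π(k!) = 226,800.
Final answer: 226,800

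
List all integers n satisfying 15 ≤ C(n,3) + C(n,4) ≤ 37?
5, 6

Explanation: C(4,3)+C(4,4)=5; C(5,3)+C(5,4)=15; C(6,3)+C(6,4)=35; C(7,3)+C(7,4)=70. So valid n = 5, 6.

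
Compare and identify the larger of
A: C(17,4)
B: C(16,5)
A=C(17,4)=2,380, B=C(16,5)=4,368.
Final answer: B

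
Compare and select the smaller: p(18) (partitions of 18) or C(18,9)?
p(18)

Pentagonal recurrence p(n) = p(n−1) + p(n−2) − p(n−5) − p(n−7) + …: p(18) = p(17) + p(16) − p(13) − p(11) + p(6) + p(3) = 297 + 231 − 101 − 56 + 11 + 3 = 385; C(18,9) = 48,620.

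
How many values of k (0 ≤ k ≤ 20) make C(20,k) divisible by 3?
Checking C(20,k) mod 3 for k = 0..20: divisible at k = 3, 4, 5, 6, 7, 8, 12, 13, 14, 15, 16, 17. That's 12 values.

Answer: 12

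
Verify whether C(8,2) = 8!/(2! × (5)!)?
False

Explanation: The correct denominator is 2!×6!, giving C(8,2) = 28; the stated RHS is 8!/(2!×5!) = 168 ≠ 28, so the statement does not hold.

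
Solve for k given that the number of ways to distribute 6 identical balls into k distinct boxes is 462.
6

Working:
Stars and bars: the count is C(6+k−1, k−1), increasing in k. k=4: C(9,3) = 84, k=5: C(10,4) = 210, k=6: C(11,5) = 462 ✓. So k = 6.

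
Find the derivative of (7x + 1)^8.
56(7x + 1)^7

Working:
Chain rule: 8(7x+1)^{7} × 7 = 56(7x+1)^{7}.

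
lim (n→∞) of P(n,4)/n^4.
1

Working:
P(n,4) = n(n-1)(n-2)(n-3) ≈ n^4 for large n. Limit = 1.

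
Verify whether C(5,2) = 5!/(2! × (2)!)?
False
The correct denominator is 2!×3!, giving C(5,2) = 10; the stated RHS is 5!/(2!×2!) = 30 ≠ 10, so the statement does not hold.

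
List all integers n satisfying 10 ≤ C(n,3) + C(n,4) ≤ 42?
5, 6

Reasoning: C(4,3)+C(4,4)=5; C(5,3)+C(5,4)=15; C(6,3)+C(6,4)=35; C(7,3)+C(7,4)=70. So valid n = 5, 6.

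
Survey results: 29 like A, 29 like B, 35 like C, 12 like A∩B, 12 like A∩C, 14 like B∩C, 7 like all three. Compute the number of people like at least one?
62

Explanation: |A∪B∪C| = 29+29+35-12-12-14+7 = 62.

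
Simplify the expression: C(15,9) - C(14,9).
C(15,9) - C(14,9) = C(14,8) = 3,003.
Final answer: 3,003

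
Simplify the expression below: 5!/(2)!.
This equals 5×4×3 = 60.
Final answer: 60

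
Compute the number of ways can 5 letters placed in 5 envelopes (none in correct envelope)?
44

Working:
Using D(n) = (n-1)[D(n-1) + D(n-2)]:
D(5) = (5-1) × [D(4) + D(3)]
      = 4 × [9 + 2]
      = 4 × 11
      = 44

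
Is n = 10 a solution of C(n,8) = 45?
Yes

C(10,8) = 10·9·8·7·6·5·4·3/8! = 1,814,400/40,320 = 45, which equals 45.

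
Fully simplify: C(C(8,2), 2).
378

Reasoning: C(8,2) = 28, then C(28, 2) = 378.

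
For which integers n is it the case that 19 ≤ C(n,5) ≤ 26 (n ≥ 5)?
C(6,5)=6; C(7,5)=21; C(8,5)=56. So valid n = 7.
Final answer: 7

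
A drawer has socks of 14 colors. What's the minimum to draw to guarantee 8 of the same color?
99

Explanation: Worst case: 7 of each = 98. One more: 99.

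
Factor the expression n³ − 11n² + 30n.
n(n − 5)(n − 6)

n³ − 11n² + 30n = n(n² − 11n + 30) = n(n − 5)(n − 6).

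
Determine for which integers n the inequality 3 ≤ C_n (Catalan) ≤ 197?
3, 4, 5, 6

Reasoning: C_2=2; C_3=5; C_4=14; C_5=42; C_6=132; C_7=429. So valid n = 3, 4, 5, 6.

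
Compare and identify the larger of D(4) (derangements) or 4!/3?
D(4) = (4-1)·[D(3) + D(2)] = 3·[2 + 1] = 9; 4!/3 = 24/3 = 8.

Answer: D(4)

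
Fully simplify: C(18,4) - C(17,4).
680

C(18,4) - C(17,4) = C(17,3) = 680.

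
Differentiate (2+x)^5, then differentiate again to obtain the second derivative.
20(2+x)^3

Reasoning: First derivative: 5(2+x)^{4}. Second derivative: 5·4·(2+x)^{3} = 20(2+x)^{3}.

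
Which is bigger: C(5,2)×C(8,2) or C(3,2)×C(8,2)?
C(5,2)×C(8,2)=280, C(3,2)×C(8,2)=84.
Final answer: C(5,2)×C(8,2)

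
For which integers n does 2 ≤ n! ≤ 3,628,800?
2, 3, 4, 5, 6, 7, 8, 9, 10

Reasoning: n! is strictly increasing; 2! = 2 and 10! = 3,628,800, so valid n = 2, 3, 4, 5, 6, 7, 8, 9, 10.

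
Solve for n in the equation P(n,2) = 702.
27

Solution: P(n,2) = n(n−1) is increasing in n; n(n−1) ≈ (n−0.5)^2 = 702 gives n ≈ 27.0. Check: P(25,2) = 600, P(26,2) = 650, P(27,2) = 702 ✓. So n = 27.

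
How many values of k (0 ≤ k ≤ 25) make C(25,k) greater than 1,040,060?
10

Explanation: Row 25 is unimodal and symmetric about k=25/2. C(25,7)=480,700 ≤ 1,040,060; C(25,8)=1,081,575 > 1,040,060; by symmetry C(25,k) > 1,040,060 for k = 8..17. That's 17 - 8 + 1 = 10 values.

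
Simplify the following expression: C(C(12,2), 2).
2,145

Reasoning: C(12,2) = 66, then C(66, 2) = 2,145.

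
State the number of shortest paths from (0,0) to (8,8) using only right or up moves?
Choose 8 rights from 16 moves: C(16,8) = 12,870.
Final answer: 12,870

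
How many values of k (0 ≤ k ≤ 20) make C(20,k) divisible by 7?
0

Explanation: Checking C(20,k) mod 7 for k = 0..20: none are divisible by 7. Count = 0.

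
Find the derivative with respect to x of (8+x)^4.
4(8+x)^3

Solution: Using the power rule: d/dx (8+x)^4 = 4(8+x)^{3}.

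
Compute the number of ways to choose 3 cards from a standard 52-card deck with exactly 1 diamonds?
9,633

13 diamonds and 39 non-diamonds: C(13,1) × C(39,2) = 13 × 741 = 9,633.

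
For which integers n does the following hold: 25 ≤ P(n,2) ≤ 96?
6, 7, 8, 9, 10
P(5,2)=20; P(6,2)=30; P(7,2)=42; P(8,2)=56; P(9,2)=72; P(10,2)=90; P(11,2)=110. So valid n = 6, 7, 8, 9, 10.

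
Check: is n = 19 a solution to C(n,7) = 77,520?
No

Reasoning: C(19,7) = 19·18·17·16·15·14·13/7! = 253,955,520/5,040 = 50,388, which does not equal 77,520.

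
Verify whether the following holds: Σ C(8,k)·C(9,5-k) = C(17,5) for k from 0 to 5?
True

Working:
Vandermonde's identity gives C(17,5) = 6,188; RHS C(17,5) = 6,188.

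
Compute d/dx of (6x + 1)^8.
Chain rule: 8(6x+1)^{7} × 6 = 48(6x+1)^{7}.
Final answer: 48(6x + 1)^7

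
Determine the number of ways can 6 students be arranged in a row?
720

Working:
Arrangements of 6 distinct objects: 6! = 720.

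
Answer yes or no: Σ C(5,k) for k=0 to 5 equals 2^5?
Yes

Explanation: Binomial theorem: Σ C(5,k) = (1+1)^5 = 2^5 = 32; RHS 2^5 = 32.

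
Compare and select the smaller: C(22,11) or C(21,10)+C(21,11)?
Equal

Reasoning: By Pascal's identity: C(22,11) = C(21,10)+C(21,11) = 705,432. Equal.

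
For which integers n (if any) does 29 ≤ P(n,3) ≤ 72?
5

Explanation: P(4,3)=24; P(5,3)=60; P(6,3)=120. So valid n = 5.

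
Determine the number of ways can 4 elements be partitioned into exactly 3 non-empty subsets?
6

Working:
This equals S(4,3), the Stirling number of the 2nd kind.
Using the Stirling recurrence: S(n,k) = k·S(n-1,k) + S(n-1,k-1)
S(4,3) = 3·S(3,3) + S(3,2)
         = 3·1 + 3
         = 3 + 3
         = 6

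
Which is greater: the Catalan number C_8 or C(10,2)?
C_8

Working:
C_8 = C(16,8)/(8+1) = 12,870/9 = 1,430; C(10,2) = 45.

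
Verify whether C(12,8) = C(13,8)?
False
LHS = C(12,8) = 495; RHS = C(13,8) = 1,287. 495 ≠ 1,287, so the statement does not hold.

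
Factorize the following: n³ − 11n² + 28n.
n(n − 4)(n − 7)

Reasoning: n³ − 11n² + 28n = n(n² − 11n + 28) = n(n − 4)(n − 7).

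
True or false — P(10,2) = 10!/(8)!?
True
Permutation formula P(n,k) = n!/(n-k)!: 10!/8! = 3,628,800/40,320 = 90 = P(10,2). The statement holds.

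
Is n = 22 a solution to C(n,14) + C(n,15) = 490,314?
C(22,14) + C(22,15) = 319,770 + 170,544 = 490,314, which equals 490,314.

Answer: Yes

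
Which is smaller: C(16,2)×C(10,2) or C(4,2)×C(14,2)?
C(16,2)×C(10,2)=5,400, C(4,2)×C(14,2)=546.
Final answer: C(4,2)×C(14,2)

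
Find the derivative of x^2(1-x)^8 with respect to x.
2x^1(1-x)^8 - 8x^2(1-x)^7

Explanation: Product rule: 2x^{1}(1-x)^{8} + x^2·(-8)(1-x)^{7}.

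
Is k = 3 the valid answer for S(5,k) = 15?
S(5,3) = 3·S(4,3) + S(4,2) = 3·6 + 7 = 25, which does not equal 15.
Final answer: No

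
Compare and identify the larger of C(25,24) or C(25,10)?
C(25,10)

Working:
C(25,24)=25, C(25,10)=3,268,760.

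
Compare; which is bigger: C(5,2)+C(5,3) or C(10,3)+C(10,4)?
C(10,3)+C(10,4)
First=20, Second=330.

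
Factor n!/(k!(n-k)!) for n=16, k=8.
C(16,8) = 12,870

This is the binomial coefficient C(16,8) = 12,870.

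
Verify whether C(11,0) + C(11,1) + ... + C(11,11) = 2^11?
True

Explanation: Binomial theorem with x = y = 1: Σ C(11,i) = (1+1)^11 = 2^11 = 2,048. The statement holds.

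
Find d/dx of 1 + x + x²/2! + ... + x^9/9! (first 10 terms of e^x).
1 + x + x²/2! + ... + x^8/8!

Working:
Differentiating term by term gives the first 9 terms of e^x.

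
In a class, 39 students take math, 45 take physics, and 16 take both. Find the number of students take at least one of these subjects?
|A∪B| = |A|+|B|-|A∩B| = 39+45-16 = 68.

Answer: 68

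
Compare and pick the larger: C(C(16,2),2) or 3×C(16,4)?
C(C(16,2),2)=7,140, 3×C(16,4)=5,460.
Final answer: C(C(16,2),2)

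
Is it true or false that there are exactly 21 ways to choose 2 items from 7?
C(7,2) = 21.

Answer: True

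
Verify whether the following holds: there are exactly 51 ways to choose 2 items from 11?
False

Explanation: C(11,2) = 55 ≠ 51.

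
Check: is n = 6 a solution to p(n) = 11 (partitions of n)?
Yes

Explanation: Pentagonal recurrence p(n) = p(n−1) + p(n−2) − p(n−5) − p(n−7) + …: p(6) = p(5) + p(4) − p(1) = 7 + 5 − 1 = 11, which equals 11.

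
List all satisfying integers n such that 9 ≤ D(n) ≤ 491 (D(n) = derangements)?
4, 5, 6

Using D(n) = (n−1)[D(n−1) + D(n−2)] with D(1)=0, D(2)=1: D(3)=2; D(4)=9; D(5)=44; D(6)=265; D(7)=1,854. So valid n = 4, 5, 6.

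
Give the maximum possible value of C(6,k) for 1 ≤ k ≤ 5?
20

Solution: C(6,k) is maximised at the centre of the row: C(6,3) = 20.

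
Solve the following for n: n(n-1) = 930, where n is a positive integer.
n² − n − 930 = 0, so n = (1 ± √(1 + 4·930))/2 = (1 ± √3,721)/2 = (1 ± 61)/2, i.e. n = 31 or n = -30. Taking the positive root, n = 31 (check: 31×30 = 930).

Answer: 31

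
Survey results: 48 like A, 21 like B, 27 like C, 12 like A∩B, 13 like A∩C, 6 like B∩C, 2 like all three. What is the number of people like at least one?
67

Solution: |A∪B∪C| = 48+21+27-12-13-6+2 = 67.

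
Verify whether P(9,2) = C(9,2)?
False

Reasoning: P(9,2) = 72 but C(9,2) = 36; they differ by a factor of 2! = 2, so the statement does not hold.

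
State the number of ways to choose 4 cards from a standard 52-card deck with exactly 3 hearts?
11,154

Solution: 13 hearts and 39 non-hearts: C(13,3) × C(39,1) = 286 × 39 = 11,154.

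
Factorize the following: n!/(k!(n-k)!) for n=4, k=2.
This is the binomial coefficient C(4,2) = 6.
Final answer: C(4,2) = 6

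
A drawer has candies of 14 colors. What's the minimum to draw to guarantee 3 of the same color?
29
Worst case: 2 of each = 28. One more: 29.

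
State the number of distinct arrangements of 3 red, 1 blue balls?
4

Multinomial: 4!/(3! × 1!) = 4.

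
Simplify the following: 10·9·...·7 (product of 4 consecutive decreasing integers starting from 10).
5,040

Solution: This is P(10,4) = 10!/(6)! = 5,040.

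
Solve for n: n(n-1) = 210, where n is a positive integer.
n² − n − 210 = 0, so n = (1 ± √(1 + 4·210))/2 = (1 ± √841)/2 = (1 ± 29)/2, i.e. n = 15 or n = -14. Taking the positive root, n = 15 (check: 15×14 = 210).
Final answer: 15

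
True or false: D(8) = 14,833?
True

Derangements of 8 elements: D(8) = (8-1)·[D(7) + D(6)] = 7·[1,854 + 265] = 14,833.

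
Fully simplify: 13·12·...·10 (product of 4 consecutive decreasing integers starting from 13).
17,160
This is P(13,4) = 13!/(9)! = 17,160.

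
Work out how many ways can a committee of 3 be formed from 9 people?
84

Reasoning: C(9,3) = 9! / (3! × (9-3)!)
         = 9! / (3! × 6!)
         = 84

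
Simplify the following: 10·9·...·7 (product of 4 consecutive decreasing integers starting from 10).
5,040

This is P(10,4) = 10!/(6)! = 5,040.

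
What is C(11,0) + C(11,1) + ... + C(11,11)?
2,048
Sum of binomial coefficients = 2^11 = 2,048.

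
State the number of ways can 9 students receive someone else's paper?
Using D(n) = (n-1)[D(n-1) + D(n-2)]:
D(9) = (9-1) × [D(8) + D(7)]
      = 8 × [14833 + 1854]
      = 8 × 16687
      = 133,496
Final answer: 133,496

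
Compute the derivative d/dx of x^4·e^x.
(4x^3 + x^4)e^x

Explanation: Product rule: d/dx[x^4]·e^x + x^4·d/dx[e^x] = 4x^{3}e^x + x^4e^x.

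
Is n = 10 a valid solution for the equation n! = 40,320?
No

Solution: 10! = 10·9! = 10·362,880 = 3,628,800, which does not equal 40,320.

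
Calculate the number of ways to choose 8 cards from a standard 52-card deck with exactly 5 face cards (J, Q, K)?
7,824,960

Working:
12 face cards and 40 non-face cards: C(12,5) × C(40,3) = 792 × 9,880 = 7,824,960.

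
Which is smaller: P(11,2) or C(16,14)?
P(11,2)

Working:
P(11,2)=110, C(16,14)=120.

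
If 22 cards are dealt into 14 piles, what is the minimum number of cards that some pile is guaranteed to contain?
2
Pigeonhole: ⌈22/14⌉ = 2.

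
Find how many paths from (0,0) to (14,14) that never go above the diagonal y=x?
2,674,440

Counted by the Catalan number C_14: C_14 = C(28,14)/(14+1) = 40,116,600/15 = 2,674,440.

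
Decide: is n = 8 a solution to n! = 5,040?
No

Reasoning: 8! = 8·7! = 8·5,040 = 40,320, which does not equal 5,040.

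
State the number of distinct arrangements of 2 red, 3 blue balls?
10

Reasoning: Multinomial: 5!/(2! × 3!) = 10.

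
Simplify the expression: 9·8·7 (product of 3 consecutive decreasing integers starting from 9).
504

This is P(9,3) = 9!/(6)! = 504.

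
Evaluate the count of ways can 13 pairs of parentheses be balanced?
742,900
Using the Catalan number formula: C_n = C(2n, n) / (n+1)
C_13 = C(26, 13) / (13+1)
     = 10400600 / 14
     = 742,900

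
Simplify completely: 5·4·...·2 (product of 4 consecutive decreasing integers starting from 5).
120

Solution: This is P(5,4) = 5!/(1)! = 120.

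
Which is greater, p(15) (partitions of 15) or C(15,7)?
C(15,7)

Reasoning: Pentagonal recurrence p(n) = p(n−1) + p(n−2) − p(n−5) − p(n−7) + …: p(15) = p(14) + p(13) − p(10) − p(8) + p(3) + p(0) = 135 + 101 − 42 − 22 + 3 + 1 = 176; C(15,7) = 6,435.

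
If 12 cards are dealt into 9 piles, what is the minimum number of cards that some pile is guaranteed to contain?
Pigeonhole: ⌈12/9⌉ = 2.

Answer: 2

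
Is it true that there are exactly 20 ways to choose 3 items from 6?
True

C(6,3) = 20.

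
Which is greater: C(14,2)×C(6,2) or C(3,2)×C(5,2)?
C(14,2)×C(6,2)=1,365, C(3,2)×C(5,2)=30.

Answer: C(14,2)×C(6,2)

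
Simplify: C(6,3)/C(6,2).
C(n,k+1)/C(n,k) = (n−k)/(k+1). Here (6−2)/(2+1) = 4/3 = 4/3.

Answer: 4/3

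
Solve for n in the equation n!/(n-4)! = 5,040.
10
n!/(n-4)! = n×(n-1)×(n-2)×(n-3), a product of 4 consecutive integers ≈ (n−1.5)^4. 5,040^(1/4) + 1.5 ≈ 9.9; check n = 10: 10×9×8×7 = 5,040 ✓. So n = 10.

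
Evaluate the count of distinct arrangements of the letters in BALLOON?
Word has 7 letters (B=1, A=1, L=2, O=2, N=1). Arrangements: 7!/Π(k!) = 1,260.

Answer: 1,260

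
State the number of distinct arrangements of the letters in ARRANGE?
1,260

Solution: Word has 7 letters (A=2, R=2, N=1, G=1, E=1). Arrangements: 7!/Π(k!) = 1,260.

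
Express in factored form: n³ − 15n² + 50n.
n(n − 5)(n − 10)

n³ − 15n² + 50n = n(n² − 15n + 50) = n(n − 5)(n − 10).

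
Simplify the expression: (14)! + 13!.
(14)! + 13! = (14)·13! + 13! = (14+1)·13! = 15·13! = 93,405,312,000.
Final answer: 93,405,312,000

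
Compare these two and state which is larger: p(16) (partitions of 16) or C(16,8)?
C(16,8)

Reasoning: Pentagonal recurrence p(n) = p(n−1) + p(n−2) − p(n−5) − p(n−7) + …: p(16) = p(15) + p(14) − p(11) − p(9) + p(4) + p(1) = 176 + 135 − 56 − 30 + 5 + 1 = 231; C(16,8) = 12,870.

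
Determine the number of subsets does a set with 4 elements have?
16

Each element can be included or excluded: 2^4 = 16.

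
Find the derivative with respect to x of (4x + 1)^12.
48(4x + 1)^11

Explanation: Chain rule: 12(4x+1)^{11} × 4 = 48(4x+1)^{11}.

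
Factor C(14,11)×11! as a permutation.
P(14,11)

Explanation: C(14,11)×11! = [14!/(11!(3)!)]×11! = 14!/(3)! = P(14,11) = 14,529,715,200.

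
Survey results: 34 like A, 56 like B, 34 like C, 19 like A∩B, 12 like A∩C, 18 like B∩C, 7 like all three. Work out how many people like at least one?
82

Solution: |A∪B∪C| = 34+56+34-19-12-18+7 = 82.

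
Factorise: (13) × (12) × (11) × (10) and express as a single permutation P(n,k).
P(13,4) = 13!/(9)!

Reasoning: Product of 4 consecutive descending integers starting at 13: P(13,4) = 13!/9! = 17,160.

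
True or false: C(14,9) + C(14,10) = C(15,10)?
Pascal's identity C(n,k) + C(n,k+1) = C(n+1,k+1): 2,002 + 1,001 = 3,003 = C(15,10).

Answer: True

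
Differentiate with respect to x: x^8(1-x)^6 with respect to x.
8x^7(1-x)^6 - 6x^8(1-x)^5

Explanation: Product rule: 8x^{7}(1-x)^{6} + x^8·(-6)(1-x)^{5}.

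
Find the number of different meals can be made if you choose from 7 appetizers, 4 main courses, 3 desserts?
84

Solution: By the multiplication principle: 7 × 4 × 3 = 84.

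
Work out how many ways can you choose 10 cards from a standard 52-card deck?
C(52,10) = 15,820,024,220.
Final answer: 15,820,024,220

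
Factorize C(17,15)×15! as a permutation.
P(17,15)

Solution: C(17,15)×15! = [17!/(15!(2)!)]×15! = 17!/(2)! = P(17,15) = 177,843,714,048,000.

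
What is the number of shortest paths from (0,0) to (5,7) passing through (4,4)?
To (4,4): C(8,4)=70. From there: C(4,1)=4. Total: 280.
Final answer: 280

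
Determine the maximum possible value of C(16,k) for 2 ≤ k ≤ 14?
12,870

Explanation: C(16,k) is maximised at the centre of the row: C(16,8) = 12,870.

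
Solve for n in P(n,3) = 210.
7

P(n,3) = n(n−1)(n−2) is increasing in n; n(n−1)(n−2) ≈ (n−1)^3 = 210 gives n ≈ 6.9. Check: P(5,3) = 60, P(6,3) = 120, P(7,3) = 210 ✓. So n = 7.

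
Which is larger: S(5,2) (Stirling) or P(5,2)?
P(5,2)

Reasoning: S(5,2) = 2·S(4,2) + S(4,1) = 2·7 + 1 = 15; P(5,2) = 20.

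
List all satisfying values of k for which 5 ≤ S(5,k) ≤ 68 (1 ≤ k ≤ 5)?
S(5,1)=1; S(5,2)=15; S(5,3)=25; S(5,4)=10; S(5,5)=1. So valid k = 2, 3, 4.
Final answer: 2, 3, 4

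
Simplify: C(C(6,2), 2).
105

Reasoning: C(6,2) = 15, then C(15, 2) = 105.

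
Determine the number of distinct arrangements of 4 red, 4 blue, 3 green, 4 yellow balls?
Multinomial: 15!/(4! × 4! × 3! × 4!) = 15,765,750.

Answer: 15,765,750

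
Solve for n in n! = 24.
4
n! is strictly increasing. 2! = 2, 3! = 6, 4! = 24 ✓. So n = 4.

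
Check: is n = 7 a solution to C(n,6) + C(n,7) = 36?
C(7,6) + C(7,7) = 7 + 1 = 8, which does not equal 36.
Final answer: No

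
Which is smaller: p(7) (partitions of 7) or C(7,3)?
Pentagonal recurrence p(n) = p(n−1) + p(n−2) − p(n−5) − p(n−7) + …: p(7) = p(6) + p(5) − p(2) − p(0) = 11 + 7 − 2 − 1 = 15; C(7,3) = 35.

Answer: p(7)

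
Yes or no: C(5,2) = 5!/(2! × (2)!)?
No
The correct denominator is 2!×3!, giving C(5,2) = 10; the stated RHS is 5!/(2!×2!) = 30 ≠ 10, so the statement does not hold.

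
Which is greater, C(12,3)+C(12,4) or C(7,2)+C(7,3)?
C(12,3)+C(12,4)

Reasoning: First=715, Second=56.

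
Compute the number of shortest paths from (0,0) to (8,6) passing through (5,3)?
1,120

Solution: To (5,3): C(8,5)=56. From there: C(6,3)=20. Total: 1,120.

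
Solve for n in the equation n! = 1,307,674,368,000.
15

Explanation: n! is strictly increasing. 13! = 6,227,020,800, 14! = 87,178,291,200, 15! = 1,307,674,368,000 ✓. So n = 15.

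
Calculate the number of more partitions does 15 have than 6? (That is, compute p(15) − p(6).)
165

Reasoning: Pentagonal recurrence p(n) = p(n−1) + p(n−2) − p(n−5) − p(n−7) + …: p(15) = p(14) + p(13) − p(10) − p(8) + p(3) + p(0) = 135 + 101 − 42 − 22 + 3 + 1 = 176.
p(6) = p(5) + p(4) − p(1) = 7 + 5 − 1 = 11.
Difference = 176 − 11 = 165.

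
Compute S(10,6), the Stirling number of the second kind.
22,827

Working:
Using the Stirling recurrence: S(n,k) = k·S(n-1,k) + S(n-1,k-1)
S(10,6) = 6·S(9,6) + S(9,5)
         = 6·2646 + 6951
         = 15876 + 6951
         = 22,827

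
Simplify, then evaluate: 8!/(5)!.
This equals 8×7×6 = 336.

Answer: 336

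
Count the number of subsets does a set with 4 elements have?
16

Reasoning: Each element can be included or excluded: 2^4 = 16.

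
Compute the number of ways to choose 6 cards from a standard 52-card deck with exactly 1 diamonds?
13 diamonds and 39 non-diamonds: C(13,1) × C(39,5) = 13 × 575757 = 7,484,841.

Answer: 7,484,841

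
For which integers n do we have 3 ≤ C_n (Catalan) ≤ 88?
3, 4, 5

Working:
C_2=2; C_3=5; C_4=14; C_5=42; C_6=132. So valid n = 3, 4, 5.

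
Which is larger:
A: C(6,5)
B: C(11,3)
B

A=C(6,5)=6, B=C(11,3)=165.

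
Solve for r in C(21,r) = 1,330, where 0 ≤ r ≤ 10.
3

Explanation: C(21,r) is increasing for 0 ≤ r ≤ 10. Stepping up (C(21,r+1) = C(21,r)·(21−r)/(r+1)): C(21,1) = 21, C(21,2) = 210, C(21,3) = 1,330 ✓. So r = 3.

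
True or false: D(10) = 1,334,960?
False

Solution: Derangements of 10 elements: D(10) = (10-1)·[D(9) + D(8)] = 9·[133,496 + 14,833] = 1,334,961.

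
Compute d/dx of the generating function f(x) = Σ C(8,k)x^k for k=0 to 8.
Σ k·C(8,k)x^(k-1) for k=1 to 8
Term-by-term differentiation gives Σ k·C(8,k)x^{k-1} for k=1 to 8.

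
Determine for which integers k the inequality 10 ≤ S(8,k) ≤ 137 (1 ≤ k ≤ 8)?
2, 7

Solution: S(8,1)=1; S(8,2)=127; S(8,3)=966; S(8,4)=1,701; S(8,5)=1,050; S(8,6)=266; S(8,7)=28; S(8,8)=1. So valid k = 2, 7.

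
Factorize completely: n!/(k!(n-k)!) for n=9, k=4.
This is the binomial coefficient C(9,4) = 126.

Answer: C(9,4) = 126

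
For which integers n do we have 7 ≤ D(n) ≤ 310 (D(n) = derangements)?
4, 5, 6
Using D(n) = (n−1)[D(n−1) + D(n−2)] with D(1)=0, D(2)=1: D(3)=2; D(4)=9; D(5)=44; D(6)=265; D(7)=1,854. So valid n = 4, 5, 6.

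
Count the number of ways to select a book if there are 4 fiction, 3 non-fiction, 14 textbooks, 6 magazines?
By the addition principle: 4 + 3 + 14 + 6 = 27.
Final answer: 27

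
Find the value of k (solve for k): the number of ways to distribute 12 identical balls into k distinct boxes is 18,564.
Stars and bars: the count is C(12+k−1, k−1), increasing in k. k=5: C(16,4) = 1,820, k=6: C(17,5) = 6,188, k=7: C(18,6) = 18,564 ✓. So k = 7.

Answer: 7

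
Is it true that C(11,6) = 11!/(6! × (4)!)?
False
The correct denominator is 6!×5!, giving C(11,6) = 462; the stated RHS is 11!/(6!×4!) = 2,310 ≠ 462, so the statement does not hold.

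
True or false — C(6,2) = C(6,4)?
True
Symmetry C(n,k) = C(n,n-k): C(6,2) = 15 and C(6,4) = 15. Both sides agree, so the statement holds.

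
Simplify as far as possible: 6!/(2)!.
360

Working:
This equals 6×5×...×3 = 360.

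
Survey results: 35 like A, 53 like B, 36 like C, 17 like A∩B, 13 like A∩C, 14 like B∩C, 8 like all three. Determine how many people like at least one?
88

|A∪B∪C| = 35+53+36-17-13-14+8 = 88.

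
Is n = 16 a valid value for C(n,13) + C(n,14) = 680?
Yes

Reasoning: C(16,13) + C(16,14) = 560 + 120 = 680, which equals 680.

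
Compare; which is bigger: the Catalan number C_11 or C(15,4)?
C_11 = C(22,11)/(11+1) = 705,432/12 = 58,786; C(15,4) = 1,365.
Final answer: C_11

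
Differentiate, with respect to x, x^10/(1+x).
(10x^9(1+x) - x^10)/(1+x)²

Reasoning: Quotient rule: [10x^{9}(1+x) - x^10]/(1+x)².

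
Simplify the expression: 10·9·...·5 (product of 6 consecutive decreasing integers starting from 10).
151,200
This is P(10,6) = 10!/(4)! = 151,200.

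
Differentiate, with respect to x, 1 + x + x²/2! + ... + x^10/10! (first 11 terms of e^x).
1 + x + x²/2! + ... + x^9/9!

Working:
Differentiating term by term gives the first 10 terms of e^x.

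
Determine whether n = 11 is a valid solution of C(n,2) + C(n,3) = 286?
No

Reasoning: C(11,2) + C(11,3) = 55 + 165 = 220, which does not equal 286.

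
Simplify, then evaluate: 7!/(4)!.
210

Working:
This equals 7×6×5 = 210.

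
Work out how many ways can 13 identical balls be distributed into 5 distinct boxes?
C(13+5-1, 5-1) = C(17, 4) = 2,380.

Answer: 2,380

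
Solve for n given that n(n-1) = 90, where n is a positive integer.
10

Explanation: n² − n − 90 = 0, so n = (1 ± √(1 + 4·90))/2 = (1 ± √361)/2 = (1 ± 19)/2, i.e. n = 10 or n = -9. Taking the positive root, n = 10 (check: 10×9 = 90).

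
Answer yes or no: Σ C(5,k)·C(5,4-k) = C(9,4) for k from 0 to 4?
No
Vandermonde's identity gives C(10,4) = 210; RHS C(9,4) = 126.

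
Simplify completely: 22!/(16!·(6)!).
74,613

Reasoning: This is C(22,16) = 74,613.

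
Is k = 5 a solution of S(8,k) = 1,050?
Yes

Working:
S(8,5) = 5·S(7,5) + S(7,4) = 5·140 + 350 = 1,050, which equals 1,050.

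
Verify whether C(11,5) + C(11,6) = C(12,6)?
True

Reasoning: Pascal's identity: LHS = 462 + 462 = 924; RHS = C(12,6) = 924. Both sides agree, so the statement holds.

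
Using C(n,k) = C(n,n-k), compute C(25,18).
480,700

C(25,18) = C(25,7) = 480,700.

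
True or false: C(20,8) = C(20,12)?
C(20,8) = C(20,20-8) by the symmetry property; both equal 125,970.
Final answer: True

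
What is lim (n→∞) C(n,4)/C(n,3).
∞

Working:
C(n,4)/C(n,3) = (n-3)/4 → ∞ as n → ∞.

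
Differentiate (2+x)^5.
Using the power rule: d/dx (2+x)^5 = 5(2+x)^{4}.
Final answer: 5(2+x)^4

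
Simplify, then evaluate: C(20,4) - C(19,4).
C(20,4) - C(19,4) = C(19,3) = 969.

Answer: 969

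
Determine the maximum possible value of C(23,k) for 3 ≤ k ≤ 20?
1,352,078
C(23,k) is maximised at the centre of the row: C(23,11) = 1,352,078.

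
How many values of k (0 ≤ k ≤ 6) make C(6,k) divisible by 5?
3

Reasoning: Checking C(6,k) mod 5 for k = 0..6: divisible at k = 2, 3, 4. That's 3 values.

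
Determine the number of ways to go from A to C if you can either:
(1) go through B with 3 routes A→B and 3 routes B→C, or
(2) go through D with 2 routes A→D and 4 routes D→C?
17

Explanation: Route via B: 3×3=9. Route via D: 2×4=8. Total: 17.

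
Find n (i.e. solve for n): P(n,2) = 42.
7

Reasoning: P(n,2) = n(n−1) is increasing in n; n(n−1) ≈ (n−0.5)^2 = 42 gives n ≈ 7.0. Check: P(5,2) = 20, P(6,2) = 30, P(7,2) = 42 ✓. So n = 7.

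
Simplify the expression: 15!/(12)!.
2,730

Working:
This equals 15×14×13 = 2,730.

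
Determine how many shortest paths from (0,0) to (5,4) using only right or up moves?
126

Explanation: Choose 5 rights from 9 moves: C(9,5) = 126.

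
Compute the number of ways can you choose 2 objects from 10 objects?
45

Working:
C(10,2) = 10! / (2! × (10-2)!)
         = 10! / (2! × 8!)
         = 45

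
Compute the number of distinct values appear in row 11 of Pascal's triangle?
6

Reasoning: Row 11 has entries C(11,0)..C(11,11); by symmetry C(11,k)=C(11,11-k), giving 6 distinct values.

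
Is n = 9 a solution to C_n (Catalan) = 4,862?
Yes

C_9 = C(18,9)/(9+1) = 48,620/10 = 4,862, which equals 4,862.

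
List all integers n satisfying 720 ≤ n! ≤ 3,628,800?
6, 7, 8, 9, 10

Explanation: n! is strictly increasing; 6! = 720 and 10! = 3,628,800, so valid n = 6, 7, 8, 9, 10.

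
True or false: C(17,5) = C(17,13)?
False

Reasoning: C(17,5) = 6,188 but C(17,13) = 2,380; symmetry gives C(17,5) = C(17,12), not C(17,13).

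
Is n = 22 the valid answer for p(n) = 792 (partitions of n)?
No

Explanation: Pentagonal recurrence p(n) = p(n−1) + p(n−2) − p(n−5) − p(n−7) + …: p(22) = p(21) + p(20) − p(17) − p(15) + p(10) + p(7) − p(0) = 792 + 627 − 297 − 176 + 42 + 15 − 1 = 1,002, which does not equal 792.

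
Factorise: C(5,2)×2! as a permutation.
P(5,2)

Solution: C(5,2)×2! = [5!/(2!(3)!)]×2! = 5!/(3)! = P(5,2) = 20.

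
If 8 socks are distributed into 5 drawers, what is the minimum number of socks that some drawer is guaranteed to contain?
Pigeonhole: ⌈8/5⌉ = 2.
Final answer: 2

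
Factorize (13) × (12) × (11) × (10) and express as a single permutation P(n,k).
P(13,4) = 13!/(9)!

Solution: Product of 4 consecutive descending integers starting at 13: P(13,4) = 13!/9! = 17,160.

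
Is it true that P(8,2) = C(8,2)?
P(8,2) = 56 but C(8,2) = 28; they differ by a factor of 2! = 2, so the statement does not hold.
Final answer: False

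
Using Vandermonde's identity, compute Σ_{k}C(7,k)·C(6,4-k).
715

Explanation: = C(7+6,4) = C(13,4) = 715.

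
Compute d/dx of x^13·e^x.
(13x^12 + x^13)e^x
Product rule: d/dx[x^13]·e^x + x^13·d/dx[e^x] = 13x^{12}e^x + x^13e^x.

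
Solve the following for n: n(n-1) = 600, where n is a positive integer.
25

n² − n − 600 = 0, so n = (1 ± √(1 + 4·600))/2 = (1 ± √2,401)/2 = (1 ± 49)/2, i.e. n = 25 or n = -24. Taking the positive root, n = 25 (check: 25×24 = 600).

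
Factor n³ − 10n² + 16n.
n(n − 2)(n − 8)

Explanation: n³ − 10n² + 16n = n(n² − 10n + 16) = n(n − 2)(n − 8).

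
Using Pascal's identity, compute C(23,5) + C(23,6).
C(23,5) + C(23,6) = C(24,6) = 134,596.
Final answer: 134,596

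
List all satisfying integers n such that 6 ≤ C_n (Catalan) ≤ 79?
4, 5

Reasoning: C_3=5; C_4=14; C_5=42; C_6=132. So valid n = 4, 5.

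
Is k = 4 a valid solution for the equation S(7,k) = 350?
Yes

Explanation: S(7,4) = 4·S(6,4) + S(6,3) = 4·65 + 90 = 350, which equals 350.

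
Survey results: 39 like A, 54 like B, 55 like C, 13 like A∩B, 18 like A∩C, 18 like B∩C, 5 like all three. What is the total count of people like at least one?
104

Reasoning: |A∪B∪C| = 39+54+55-13-18-18+5 = 104.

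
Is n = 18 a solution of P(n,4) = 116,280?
P(18,4) = 18·17·16·15 = 73,440, which does not equal 116,280.

Answer: No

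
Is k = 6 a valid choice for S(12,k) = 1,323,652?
Yes

Explanation: S(12,6) = 6·S(11,6) + S(11,5) = 6·179,487 + 246,730 = 1,323,652, which equals 1,323,652.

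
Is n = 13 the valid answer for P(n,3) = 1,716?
P(13,3) = 13·12·11 = 1,716, which equals 1,716.

Answer: Yes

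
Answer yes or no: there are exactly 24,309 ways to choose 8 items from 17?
No

Explanation: C(17,8) = 24,310 ≠ 24309.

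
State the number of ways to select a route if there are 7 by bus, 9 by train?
By the addition principle: 7 + 9 = 16.

Answer: 16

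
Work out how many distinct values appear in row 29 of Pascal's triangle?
15

Row 29 has entries C(29,0)..C(29,29); by symmetry C(29,k)=C(29,29-k), giving 15 distinct values.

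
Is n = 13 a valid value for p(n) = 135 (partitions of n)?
No
Pentagonal recurrence p(n) = p(n−1) + p(n−2) − p(n−5) − p(n−7) + …: p(13) = p(12) + p(11) − p(8) − p(6) + p(1) = 77 + 56 − 22 − 11 + 1 = 101, which does not equal 135.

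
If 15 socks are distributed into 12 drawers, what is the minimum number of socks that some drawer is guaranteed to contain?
Pigeonhole: ⌈15/12⌉ = 2.
Final answer: 2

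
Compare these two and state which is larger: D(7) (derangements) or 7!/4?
D(7)

Working:
D(7) = (7-1)·[D(6) + D(5)] = 6·[265 + 44] = 1,854; 7!/4 = 5,040/4 = 1,260.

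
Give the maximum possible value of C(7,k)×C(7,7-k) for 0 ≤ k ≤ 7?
C(7,k)·C(7,7-k) = C(7,k)², maximised at the centre k = 3: C(7,3)² = 1,225.

Answer: 1,225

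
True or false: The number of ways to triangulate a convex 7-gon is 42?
Triangulations of a convex 7-gon are counted by the Catalan number C_5: C_5 = C(10,5)/(5+1) = 252/6 = 42.
Final answer: True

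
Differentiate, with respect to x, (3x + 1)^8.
24(3x + 1)^7

Working:
Chain rule: 8(3x+1)^{7} × 3 = 24(3x+1)^{7}.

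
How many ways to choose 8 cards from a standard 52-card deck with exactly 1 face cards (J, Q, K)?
12 face cards and 40 non-face cards: C(12,1) × C(40,7) = 12 × 18,643,560 = 223,722,720.
Final answer: 223,722,720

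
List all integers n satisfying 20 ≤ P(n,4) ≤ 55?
4
P(3,4)=0; P(4,4)=24; P(5,4)=120. So valid n = 4.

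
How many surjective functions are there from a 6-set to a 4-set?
Onto functions = 4! × S(6,4)
First compute S(6,4) via recurrence:
Using the Stirling recurrence: S(n,k) = k·S(n-1,k) + S(n-1,k-1)
S(6,4) = 4·S(5,4) + S(5,3)
         = 4·10 + 25
         = 40 + 25
         = 65
Then: 24 × 65 = 1,560

Answer: 1,560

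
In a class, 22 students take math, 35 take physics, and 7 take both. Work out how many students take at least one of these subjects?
50

Explanation: |A∪B| = |A|+|B|-|A∩B| = 22+35-7 = 50.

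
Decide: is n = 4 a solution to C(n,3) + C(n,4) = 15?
No
C(4,3) + C(4,4) = 4 + 1 = 5, which does not equal 15.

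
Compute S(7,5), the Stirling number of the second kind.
140

Working:
Using the Stirling recurrence: S(n,k) = k·S(n-1,k) + S(n-1,k-1)
S(7,5) = 5·S(6,5) + S(6,4)
         = 5·15 + 65
         = 75 + 65
         = 140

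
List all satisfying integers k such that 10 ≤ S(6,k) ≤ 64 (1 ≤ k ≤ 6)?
S(6,1)=1; S(6,2)=31; S(6,3)=90; S(6,4)=65; S(6,5)=15; S(6,6)=1. So valid k = 2, 5.
Final answer: 2, 5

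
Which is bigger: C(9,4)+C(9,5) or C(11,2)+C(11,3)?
C(9,4)+C(9,5)

First=252, Second=220.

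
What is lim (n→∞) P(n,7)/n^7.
P(n,7) = n(n-1)···(n-6) ≈ n^7 for large n. Limit = 1.
Final answer: 1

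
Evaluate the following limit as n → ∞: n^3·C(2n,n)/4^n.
∞
C(2n,n) ~ 4^n/√(πn), so n^3·C(2n,n)/4^n ~ n^(3 − 1/2)/√π → ∞.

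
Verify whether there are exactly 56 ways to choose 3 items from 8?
True

Reasoning: C(8,3) = 56.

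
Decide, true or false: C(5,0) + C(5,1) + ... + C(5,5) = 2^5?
True
Binomial theorem with x = y = 1: Σ C(5,i) = (1+1)^5 = 2^5 = 32. The statement holds.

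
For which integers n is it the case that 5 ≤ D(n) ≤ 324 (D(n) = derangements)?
4, 5, 6

Working:
Using D(n) = (n−1)[D(n−1) + D(n−2)] with D(1)=0, D(2)=1: D(3)=2; D(4)=9; D(5)=44; D(6)=265; D(7)=1,854. So valid n = 4, 5, 6.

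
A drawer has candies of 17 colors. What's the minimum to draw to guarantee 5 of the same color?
Worst case: 4 of each = 68. One more: 69.
Final answer: 69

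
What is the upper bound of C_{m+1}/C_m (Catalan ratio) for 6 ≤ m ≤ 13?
18/5

Explanation: C_{m+1}/C_m = 2(2m+1)/(m+2), which increases with m. Maximum at m = 13: 2·27/15 = 18/5.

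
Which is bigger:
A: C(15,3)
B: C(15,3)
Equal

Solution: A=C(15,3)=455, B=C(15,3)=455.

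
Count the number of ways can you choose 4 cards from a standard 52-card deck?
270,725

Working:
C(52,4) = 270,725.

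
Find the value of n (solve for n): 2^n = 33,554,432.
25

Explanation: 33,554,432 = 1,024 × 1,024 × 32 = 2^10 × 2^10 × 2^5 = 2^25, so n = 25.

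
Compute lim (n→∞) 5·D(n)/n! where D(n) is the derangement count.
5/e

Solution: D(n)/n! → 1/e, so 5·D(n)/n! → 5/e.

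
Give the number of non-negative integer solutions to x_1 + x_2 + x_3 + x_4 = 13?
C(13+4-1, 4-1) = 560.
Final answer: 560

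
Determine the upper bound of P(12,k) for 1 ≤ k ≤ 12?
479,001,600

Working:
P(12,k) increases in k, so maximum at k = 12: 12! = 479,001,600.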